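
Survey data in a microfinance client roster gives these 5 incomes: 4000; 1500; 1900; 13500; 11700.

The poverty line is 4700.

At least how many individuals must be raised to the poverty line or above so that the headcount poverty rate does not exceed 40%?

1

3 of the 5 individuals are poor, so H = 3/5 = 0.600.
A headcount ratio of at most 40% allows at most ⌊0.40 × 5⌋ = 2 poor individuals.
So at least 3 − 2 = 1 must be lifted.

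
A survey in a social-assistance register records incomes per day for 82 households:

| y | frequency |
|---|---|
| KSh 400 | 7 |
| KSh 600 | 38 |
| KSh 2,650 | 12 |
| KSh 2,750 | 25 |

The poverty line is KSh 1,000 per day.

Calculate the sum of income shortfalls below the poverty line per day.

KSh 19,400

Incomes under z: 7×KSh 400, 38×KSh 600 (q = 45 of N = 82).
Individual gaps: 7×(1000−400) = 4200; 38×(1000−600) = 15200.
Aggregate gap = KSh 19,400.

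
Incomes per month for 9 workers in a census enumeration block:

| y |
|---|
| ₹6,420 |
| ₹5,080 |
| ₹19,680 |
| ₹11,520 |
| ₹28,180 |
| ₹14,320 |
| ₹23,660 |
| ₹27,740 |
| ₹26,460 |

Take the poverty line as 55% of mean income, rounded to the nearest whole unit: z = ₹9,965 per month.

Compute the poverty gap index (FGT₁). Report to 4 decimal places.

0.0940

Poor units: ₹5,080, ₹6,420 (q = 2 of N = 9).
Relative gaps: (9965−5080)/9965 = 0.4902; (9965−6420)/9965 = 0.3557.
Sum of shortfalls = 0.845961; P₁ averages over all N: 0.845961 / 9 = 0.0940.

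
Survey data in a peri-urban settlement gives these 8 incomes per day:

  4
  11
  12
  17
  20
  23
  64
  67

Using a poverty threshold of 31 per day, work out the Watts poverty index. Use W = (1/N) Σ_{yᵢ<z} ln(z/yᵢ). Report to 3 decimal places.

Poor units: 4, 11, 12, 17, 20, 23 (q = 6 of N = 8).
Log gaps: ln(31/4) = 2.0477; ln(31/11) = 1.0361; ln(31/12) = 0.9491; ln(31/17) = 0.6008; ln(31/20) = 0.4383; ln(31/23) = 0.2985.
W = 5.370387 / 8 = 0.671.

0.671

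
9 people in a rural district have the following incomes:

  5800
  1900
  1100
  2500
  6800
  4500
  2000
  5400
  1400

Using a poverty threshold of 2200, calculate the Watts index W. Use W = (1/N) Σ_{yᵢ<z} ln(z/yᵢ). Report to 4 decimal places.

Below the line: 1100, 1400, 1900, 2000 (q = 4 of N = 9).
Log shortfalls: ln(2200/1100) = 0.6931; ln(2200/1400) = 0.4520; ln(2200/1900) = 0.1466; ln(2200/2000) = 0.0953.
W = 1.387046 / 9 = 0.1541.

0.1541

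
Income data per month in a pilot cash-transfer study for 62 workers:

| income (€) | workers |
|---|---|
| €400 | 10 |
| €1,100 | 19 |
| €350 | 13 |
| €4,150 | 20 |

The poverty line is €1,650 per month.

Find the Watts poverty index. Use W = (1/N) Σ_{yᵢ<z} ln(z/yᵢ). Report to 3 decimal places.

Below z: 13×€350, 10×€400, 19×€1,100 (q = 42 of N = 62).
ln(z/y) terms: ln(1650/350) = 1.5506 (×13); ln(1650/400) = 1.4171 (×10); ln(1650/1100) = 0.4055 (×19).
W = 42.032264 / 62 = 0.678.

0.678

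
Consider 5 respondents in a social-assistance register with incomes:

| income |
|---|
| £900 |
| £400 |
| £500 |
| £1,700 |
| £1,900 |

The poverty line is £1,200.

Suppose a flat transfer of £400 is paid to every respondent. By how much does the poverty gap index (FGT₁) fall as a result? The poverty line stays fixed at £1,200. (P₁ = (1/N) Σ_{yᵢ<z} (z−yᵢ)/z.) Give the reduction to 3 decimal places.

0.183

Before: below the line — £400, £500, £900; poverty gap index (FGT₁) = 0.30000.
After the £400 transfer: below the line — £800, £900; poverty gap index (FGT₁) = 0.11667.
Reduction = 0.30000 − 0.11667 = 0.183.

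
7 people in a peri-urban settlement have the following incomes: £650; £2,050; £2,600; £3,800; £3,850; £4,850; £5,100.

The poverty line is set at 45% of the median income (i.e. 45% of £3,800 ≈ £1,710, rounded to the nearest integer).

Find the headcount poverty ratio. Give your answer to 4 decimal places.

1 of the 7 people have income below £1,710.
H = 1/7 = 0.1429.

0.1429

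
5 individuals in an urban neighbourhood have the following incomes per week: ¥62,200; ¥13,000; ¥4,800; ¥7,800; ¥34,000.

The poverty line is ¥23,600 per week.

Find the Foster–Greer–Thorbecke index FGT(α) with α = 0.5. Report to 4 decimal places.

0.4762

Below the line: ¥4,800, ¥7,800, ¥13,000 (q = 3 of N = 5).
Gap ratios (z−y)/z: (23600−4800)/23600 = 0.7966; (23600−7800)/23600 = 0.6695; (23600−13000)/23600 = 0.4492.
Raised to α = 0.5: 0.89253; 0.81822; 0.67019.
Sum = 2.380943; FGT(0.5) = 2.380943 / 5 = 0.4762.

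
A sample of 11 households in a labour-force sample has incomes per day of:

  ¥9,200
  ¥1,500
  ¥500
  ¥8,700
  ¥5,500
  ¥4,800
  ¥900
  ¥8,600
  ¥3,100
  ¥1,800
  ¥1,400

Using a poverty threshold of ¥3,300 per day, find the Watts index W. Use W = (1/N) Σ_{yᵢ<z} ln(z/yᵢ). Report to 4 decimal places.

Below the line: ¥500, ¥900, ¥1,400, ¥1,500, ¥1,800, ¥3,100 (q = 6 of N = 11).
Log gaps: ln(3300/500) = 1.8871; ln(3300/900) = 1.2993; ln(3300/1400) = 0.8575; ln(3300/1500) = 0.7885; ln(3300/1800) = 0.6061; ln(3300/3100) = 0.0625.
W = 5.500916 / 11 = 0.5001.

0.5001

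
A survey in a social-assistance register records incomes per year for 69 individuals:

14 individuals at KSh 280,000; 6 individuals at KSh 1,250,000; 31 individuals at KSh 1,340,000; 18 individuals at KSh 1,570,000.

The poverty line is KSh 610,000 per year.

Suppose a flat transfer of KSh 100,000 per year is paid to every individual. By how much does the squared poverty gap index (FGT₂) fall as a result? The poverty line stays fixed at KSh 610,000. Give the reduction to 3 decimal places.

0.031

Before: below the line — 14×KSh 280,000; squared poverty gap index (FGT₂) = 0.05938.
After the KSh 100,000 transfer: below the line — 14×KSh 380,000; squared poverty gap index (FGT₂) = 0.02885.
Reduction = 0.05938 − 0.02885 = 0.031.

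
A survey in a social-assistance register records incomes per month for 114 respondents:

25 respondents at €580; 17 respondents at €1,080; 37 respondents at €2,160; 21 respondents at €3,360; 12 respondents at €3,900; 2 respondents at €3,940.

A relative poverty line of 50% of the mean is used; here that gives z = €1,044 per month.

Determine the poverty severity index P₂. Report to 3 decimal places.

Poor units: 25×€580 (q = 25 of N = 114).
Shortfall ratios: (1044−580)/1044 = 0.4444 (×25).
Squared: 0.1975 (×25).
Sum = 4.938272; P₂ = 4.938272 / 114 = 0.043.

0.043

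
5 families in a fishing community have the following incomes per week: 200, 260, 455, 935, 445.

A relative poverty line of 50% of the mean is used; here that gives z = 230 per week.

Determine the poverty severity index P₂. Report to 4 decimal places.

Below z: 200 (q = 1 of N = 5).
Shortfall ratios: (230−200)/230 = 0.1304.
Squared: 0.0170.
Sum = 0.017013; P₂ = 0.017013 / 5 = 0.0034.

0.0034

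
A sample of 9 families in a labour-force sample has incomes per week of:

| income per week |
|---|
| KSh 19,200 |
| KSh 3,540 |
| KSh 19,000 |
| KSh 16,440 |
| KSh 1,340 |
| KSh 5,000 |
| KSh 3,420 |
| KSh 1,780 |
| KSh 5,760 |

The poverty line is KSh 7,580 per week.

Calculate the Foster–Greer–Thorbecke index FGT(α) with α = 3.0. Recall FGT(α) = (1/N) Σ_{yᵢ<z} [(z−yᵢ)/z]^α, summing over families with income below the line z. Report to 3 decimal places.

Below z: KSh 1,340, KSh 1,780, KSh 3,420, KSh 3,540, KSh 5,000, KSh 5,760 (q = 6 of N = 9).
Gap ratios (z−y)/z: (7580−1340)/7580 = 0.8232; (7580−1780)/7580 = 0.7652; (7580−3420)/7580 = 0.5488; (7580−3540)/7580 = 0.5330; (7580−5000)/7580 = 0.3404; (7580−5760)/7580 = 0.2401.
Raised to α = 3.0: 0.55789; 0.44800; 0.16530; 0.15140; 0.03943; 0.01384.
Sum = 1.375863; FGT(3.0) = 1.375863 / 9 = 0.153.

0.153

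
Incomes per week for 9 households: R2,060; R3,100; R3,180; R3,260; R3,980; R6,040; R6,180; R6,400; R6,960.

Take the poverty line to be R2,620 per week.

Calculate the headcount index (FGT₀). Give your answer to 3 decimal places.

0.111

1 of the 9 households have income below R2,620.
H = 1/9 = 0.111.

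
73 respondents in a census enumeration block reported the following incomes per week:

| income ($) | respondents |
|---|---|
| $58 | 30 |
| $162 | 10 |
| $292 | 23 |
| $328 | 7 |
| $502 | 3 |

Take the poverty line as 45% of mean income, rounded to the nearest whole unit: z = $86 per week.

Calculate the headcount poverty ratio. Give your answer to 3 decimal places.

0.411

30 of the 73 respondents have income below $86.
H = 30/73 = 0.411.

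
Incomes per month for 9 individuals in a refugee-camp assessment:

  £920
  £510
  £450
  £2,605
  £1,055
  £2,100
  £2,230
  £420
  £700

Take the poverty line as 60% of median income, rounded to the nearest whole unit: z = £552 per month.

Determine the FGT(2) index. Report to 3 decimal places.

Poor units: £420, £450, £510 (q = 3 of N = 9).
Relative gaps: (552−420)/552 = 0.2391; (552−450)/552 = 0.1848; (552−510)/552 = 0.0761.
Squared: 0.0572; 0.0341; 0.0058.
Sum = 0.097117; P₂ = 0.097117 / 9 = 0.011.

0.011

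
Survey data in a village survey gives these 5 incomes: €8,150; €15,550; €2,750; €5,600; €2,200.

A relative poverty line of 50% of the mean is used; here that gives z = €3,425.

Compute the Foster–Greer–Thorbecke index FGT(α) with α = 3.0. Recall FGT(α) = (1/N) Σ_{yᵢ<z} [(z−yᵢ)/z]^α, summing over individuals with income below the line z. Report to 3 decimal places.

Poor units: €2,200, €2,750 (q = 2 of N = 5).
Relative gaps: (3425−2200)/3425 = 0.3577; (3425−2750)/3425 = 0.1971.
Raised to α = 3.0: 0.04575; 0.00765.
Sum = 0.053408; FGT(3.0) = 0.053408 / 5 = 0.011.

0.011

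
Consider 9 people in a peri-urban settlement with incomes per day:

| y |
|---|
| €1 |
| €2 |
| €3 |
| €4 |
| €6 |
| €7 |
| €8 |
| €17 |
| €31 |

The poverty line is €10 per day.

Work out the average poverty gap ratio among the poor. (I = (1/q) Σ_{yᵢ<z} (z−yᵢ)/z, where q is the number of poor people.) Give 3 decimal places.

0.557

Below z: €1, €2, €3, €4, €6, €7, €8 (q = 7 of N = 9).
Relative gaps: 0.9000, 0.8000, 0.7000, 0.6000, 0.4000, 0.3000, 0.2000; sum = 3.900000.
The income-gap ratio divides by q (the poor only): 3.900000 / 7 = 0.557.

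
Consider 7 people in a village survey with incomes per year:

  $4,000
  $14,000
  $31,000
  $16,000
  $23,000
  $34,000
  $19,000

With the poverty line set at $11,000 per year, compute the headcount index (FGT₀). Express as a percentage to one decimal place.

14.3%

1 of the 7 people have income below $11,000.
H = 1/7 = 14.3%.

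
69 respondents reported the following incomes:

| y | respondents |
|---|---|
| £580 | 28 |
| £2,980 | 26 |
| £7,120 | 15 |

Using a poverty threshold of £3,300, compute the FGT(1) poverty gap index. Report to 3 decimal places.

0.371

Incomes under z: 28×£580, 26×£2,980 (q = 54 of N = 69).
Normalized shortfalls: (3300−580)/3300 = 0.8242 (×28); (3300−2980)/3300 = 0.0970 (×26).
Σ = 25.600000. Dividing by the full population N = 69 gives P₁ = 0.371.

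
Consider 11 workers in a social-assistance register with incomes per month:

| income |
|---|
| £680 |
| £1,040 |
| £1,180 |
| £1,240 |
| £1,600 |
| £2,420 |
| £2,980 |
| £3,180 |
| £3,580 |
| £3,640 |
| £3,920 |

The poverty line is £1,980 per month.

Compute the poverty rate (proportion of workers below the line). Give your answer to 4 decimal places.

5 of the 11 workers have income below £1,980.
H = 5/11 = 0.4545.

0.4545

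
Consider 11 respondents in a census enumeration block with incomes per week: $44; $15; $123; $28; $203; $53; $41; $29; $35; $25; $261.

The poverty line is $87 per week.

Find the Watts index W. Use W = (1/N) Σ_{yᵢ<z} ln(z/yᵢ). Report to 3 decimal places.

0.734

Below z: $15, $25, $28, $29, $35, $41, $44, $53 (q = 8 of N = 11).
ln(z/y) terms: ln(87/15) = 1.7579; ln(87/25) = 1.2470; ln(87/28) = 1.1337; ln(87/29) = 1.0986; ln(87/35) = 0.9106; ln(87/41) = 0.7523; ln(87/44) = 0.6817; ln(87/53) = 0.4956.
W = 8.077437 / 11 = 0.734.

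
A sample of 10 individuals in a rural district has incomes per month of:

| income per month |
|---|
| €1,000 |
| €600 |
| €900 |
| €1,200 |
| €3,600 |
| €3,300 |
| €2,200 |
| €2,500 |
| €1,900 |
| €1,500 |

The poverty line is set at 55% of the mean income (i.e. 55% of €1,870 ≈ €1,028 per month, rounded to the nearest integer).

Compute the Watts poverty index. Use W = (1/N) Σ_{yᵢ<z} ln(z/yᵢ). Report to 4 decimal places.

0.0699

Below z: €600, €900, €1,000 (q = 3 of N = 10).
Log gaps: ln(1028/600) = 0.5384; ln(1028/900) = 0.1330; ln(1028/1000) = 0.0276.
W = 0.699032 / 10 = 0.0699.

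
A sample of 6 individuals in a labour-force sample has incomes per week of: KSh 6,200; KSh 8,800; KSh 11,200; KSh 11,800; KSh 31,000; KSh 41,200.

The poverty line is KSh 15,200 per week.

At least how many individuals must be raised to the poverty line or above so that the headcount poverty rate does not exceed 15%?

4 of the 6 individuals are poor, so H = 4/6 = 0.667.
A headcount ratio of at most 15% allows at most ⌊0.15 × 6⌋ = 0 poor individuals.
So at least 4 − 0 = 4 must be lifted.

4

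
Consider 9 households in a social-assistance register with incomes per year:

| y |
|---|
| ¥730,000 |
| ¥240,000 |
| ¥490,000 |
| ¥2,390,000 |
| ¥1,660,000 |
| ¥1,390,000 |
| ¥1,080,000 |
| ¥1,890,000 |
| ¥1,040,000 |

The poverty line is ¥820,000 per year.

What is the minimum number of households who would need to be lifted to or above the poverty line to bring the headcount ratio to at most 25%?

Currently q = 3 of N = 9 are below the line (H = 0.333).
A headcount ratio of at most 25% allows at most ⌊0.25 × 9⌋ = 2 poor households.
So at least 3 − 2 = 1 must be lifted.

1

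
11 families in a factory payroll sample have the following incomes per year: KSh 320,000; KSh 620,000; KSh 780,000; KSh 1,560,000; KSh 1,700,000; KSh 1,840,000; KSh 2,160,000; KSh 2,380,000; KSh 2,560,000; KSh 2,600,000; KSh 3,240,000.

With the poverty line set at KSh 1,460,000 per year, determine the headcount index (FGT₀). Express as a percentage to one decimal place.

27.3%

3 of the 11 families have income below KSh 1,460,000.
H = 3/11 = 27.3%.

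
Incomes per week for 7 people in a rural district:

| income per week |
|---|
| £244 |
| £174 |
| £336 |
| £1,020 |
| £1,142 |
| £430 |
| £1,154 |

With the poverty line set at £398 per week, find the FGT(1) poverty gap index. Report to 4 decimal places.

Incomes under z: £174, £244, £336 (q = 3 of N = 7).
Normalized shortfalls: (398−174)/398 = 0.5628; (398−244)/398 = 0.3869; (398−336)/398 = 0.1558.
Σ = 1.105528. Dividing by the full population N = 7 gives P₁ = 0.1579.

0.1579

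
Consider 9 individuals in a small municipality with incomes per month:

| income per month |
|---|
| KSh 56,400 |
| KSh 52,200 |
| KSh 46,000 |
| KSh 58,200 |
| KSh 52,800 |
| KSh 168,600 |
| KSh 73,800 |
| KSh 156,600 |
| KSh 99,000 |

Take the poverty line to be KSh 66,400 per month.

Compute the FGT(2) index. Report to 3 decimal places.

0.024

Incomes under z: KSh 46,000, KSh 52,200, KSh 52,800, KSh 56,400, KSh 58,200 (q = 5 of N = 9).
Gap ratios (z−y)/z: (66400−46000)/66400 = 0.3072; (66400−52200)/66400 = 0.2139; (66400−52800)/66400 = 0.2048; (66400−56400)/66400 = 0.1506; (66400−58200)/66400 = 0.1235.
Squared: 0.0944; 0.0457; 0.0420; 0.0227; 0.0153.
Sum = 0.220007; P₂ = 0.220007 / 9 = 0.024.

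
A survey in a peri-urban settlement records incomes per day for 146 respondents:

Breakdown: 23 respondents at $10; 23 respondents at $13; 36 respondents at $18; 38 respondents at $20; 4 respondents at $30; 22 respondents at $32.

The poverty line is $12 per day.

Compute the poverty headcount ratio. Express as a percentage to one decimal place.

23 of the 146 respondents have income below $12.
H = 23/146 = 15.8%.

15.8%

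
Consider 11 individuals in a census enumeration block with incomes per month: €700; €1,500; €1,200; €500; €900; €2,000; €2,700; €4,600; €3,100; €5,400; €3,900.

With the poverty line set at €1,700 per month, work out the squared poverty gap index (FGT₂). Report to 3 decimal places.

0.106

Poor units: €500, €700, €900, €1,200, €1,500 (q = 5 of N = 11).
Normalized shortfalls: (1700−500)/1700 = 0.7059; (1700−700)/1700 = 0.5882; (1700−900)/1700 = 0.4706; (1700−1200)/1700 = 0.2941; (1700−1500)/1700 = 0.1176.
Squared: 0.4983; 0.3460; 0.2215; 0.0865; 0.0138.
Sum = 1.166090; P₂ = 1.166090 / 11 = 0.106.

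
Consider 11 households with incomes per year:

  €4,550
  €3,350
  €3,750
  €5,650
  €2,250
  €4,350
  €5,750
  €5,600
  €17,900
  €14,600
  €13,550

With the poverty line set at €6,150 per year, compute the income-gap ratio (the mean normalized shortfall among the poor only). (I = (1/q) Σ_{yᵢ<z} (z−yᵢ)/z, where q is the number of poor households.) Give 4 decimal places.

Poor units: €2,250, €3,350, €3,750, €4,350, €4,550, €5,600, €5,650, €5,750 (q = 8 of N = 11).
Relative gaps: 0.6341, 0.4553, 0.3902, 0.2927, 0.2602, 0.0894, 0.0813, 0.0650; sum = 2.268293.
I averages over the q = 8 poor units only: 2.268293 / 8 = 0.2835.

0.2835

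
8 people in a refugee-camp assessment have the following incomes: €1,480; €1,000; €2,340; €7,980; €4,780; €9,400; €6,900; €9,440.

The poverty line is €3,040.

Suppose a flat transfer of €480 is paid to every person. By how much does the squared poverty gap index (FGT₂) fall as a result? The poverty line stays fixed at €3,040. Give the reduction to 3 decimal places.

0.046

Before: below the line — €1,000, €1,480, €2,340; squared poverty gap index (FGT₂) = 0.09583.
After the €480 transfer: below the line — €1,480, €1,960, €2,820; squared poverty gap index (FGT₂) = 0.04935.
Reduction = 0.09583 − 0.04935 = 0.046.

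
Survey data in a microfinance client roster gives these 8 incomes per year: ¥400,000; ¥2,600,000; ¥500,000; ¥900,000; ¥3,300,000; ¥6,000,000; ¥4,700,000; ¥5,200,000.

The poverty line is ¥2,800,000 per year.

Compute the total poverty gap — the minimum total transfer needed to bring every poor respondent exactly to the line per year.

¥6,800,000

Below the line: ¥400,000, ¥500,000, ¥900,000, ¥2,600,000 (q = 4 of N = 8).
Individual gaps: 2800000−400000 = 2400000; 2800000−500000 = 2300000; 2800000−900000 = 1900000; 2800000−2600000 = 200000.
Aggregate gap = ¥6,800,000.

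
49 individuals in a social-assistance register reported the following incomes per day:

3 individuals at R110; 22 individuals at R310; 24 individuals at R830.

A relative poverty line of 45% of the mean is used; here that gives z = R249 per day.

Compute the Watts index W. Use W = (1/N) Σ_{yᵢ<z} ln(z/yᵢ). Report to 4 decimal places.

Below the line: 3×R110 (q = 3 of N = 49).
Log shortfalls: ln(249/110) = 0.8170 (×3).
W = 2.450918 / 49 = 0.0500.

0.0500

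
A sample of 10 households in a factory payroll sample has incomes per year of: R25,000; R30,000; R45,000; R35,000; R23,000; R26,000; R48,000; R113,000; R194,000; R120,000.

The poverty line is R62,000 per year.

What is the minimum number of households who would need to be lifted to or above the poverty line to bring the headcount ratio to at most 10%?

7 of the 10 households are poor, so H = 7/10 = 0.700.
A headcount ratio of at most 10% allows at most ⌊0.10 × 10⌋ = 1 poor households.
So at least 7 − 1 = 6 must be lifted.

6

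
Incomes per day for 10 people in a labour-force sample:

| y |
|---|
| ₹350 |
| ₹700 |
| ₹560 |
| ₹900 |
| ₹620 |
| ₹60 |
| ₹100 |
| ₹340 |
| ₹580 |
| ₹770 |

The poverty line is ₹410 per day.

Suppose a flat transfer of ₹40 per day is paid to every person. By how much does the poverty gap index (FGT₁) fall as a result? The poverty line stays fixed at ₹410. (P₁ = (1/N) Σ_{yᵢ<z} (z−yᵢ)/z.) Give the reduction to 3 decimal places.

0.039

Before: below the line — ₹60, ₹100, ₹340, ₹350; poverty gap index (FGT₁) = 0.19268.
After the ₹40 transfer: below the line — ₹100, ₹140, ₹380, ₹390; poverty gap index (FGT₁) = 0.15366.
Reduction = 0.19268 − 0.15366 = 0.039.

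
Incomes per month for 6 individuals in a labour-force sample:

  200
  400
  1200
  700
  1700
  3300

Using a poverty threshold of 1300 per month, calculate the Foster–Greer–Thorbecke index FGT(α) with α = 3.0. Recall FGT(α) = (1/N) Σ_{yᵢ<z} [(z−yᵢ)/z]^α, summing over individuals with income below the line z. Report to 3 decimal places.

0.173

Poor units: 200, 400, 700, 1200 (q = 4 of N = 6).
Shortfall ratios: (1300−200)/1300 = 0.8462; (1300−400)/1300 = 0.6923; (1300−700)/1300 = 0.4615; (1300−1200)/1300 = 0.0769.
Raised to α = 3.0: 0.60583; 0.33182; 0.09832; 0.00046.
Sum = 1.036413; FGT(3.0) = 1.036413 / 6 = 0.173.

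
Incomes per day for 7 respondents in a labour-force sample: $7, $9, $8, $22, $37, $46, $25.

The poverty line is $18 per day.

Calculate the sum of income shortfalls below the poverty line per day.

$30

Poor units: $7, $8, $9 (q = 3 of N = 7).
Individual gaps: 18−7 = 11; 18−8 = 10; 18−9 = 9.
Aggregate gap = $30.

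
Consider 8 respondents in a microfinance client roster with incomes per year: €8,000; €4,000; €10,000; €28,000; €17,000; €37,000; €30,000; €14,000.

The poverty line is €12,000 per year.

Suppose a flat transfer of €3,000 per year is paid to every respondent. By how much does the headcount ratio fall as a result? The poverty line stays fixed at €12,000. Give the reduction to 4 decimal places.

0.1250

Before: below the line — €4,000, €8,000, €10,000; headcount ratio = 0.375000.
After the €3,000 transfer: below the line — €7,000, €11,000; headcount ratio = 0.250000.
Reduction = 0.375000 − 0.250000 = 0.1250.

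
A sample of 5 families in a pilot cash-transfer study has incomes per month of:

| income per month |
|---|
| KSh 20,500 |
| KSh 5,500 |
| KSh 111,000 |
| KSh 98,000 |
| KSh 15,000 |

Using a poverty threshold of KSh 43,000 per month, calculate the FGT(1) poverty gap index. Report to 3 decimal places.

0.409

Incomes under z: KSh 5,500, KSh 15,000, KSh 20,500 (q = 3 of N = 5).
Gap ratios (z−y)/z: (43000−5500)/43000 = 0.8721; (43000−15000)/43000 = 0.6512; (43000−20500)/43000 = 0.5233.
Σ = 2.046512. Dividing by the full population N = 5 gives P₁ = 0.409.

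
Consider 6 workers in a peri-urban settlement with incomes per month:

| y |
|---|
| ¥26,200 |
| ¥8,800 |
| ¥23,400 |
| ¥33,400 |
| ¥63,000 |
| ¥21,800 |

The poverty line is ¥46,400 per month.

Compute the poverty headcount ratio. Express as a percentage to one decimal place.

83.3%

5 of the 6 workers have income below ¥46,400.
H = 5/6 = 83.3%.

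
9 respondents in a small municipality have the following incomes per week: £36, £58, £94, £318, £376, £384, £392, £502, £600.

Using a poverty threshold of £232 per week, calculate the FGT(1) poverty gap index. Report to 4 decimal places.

Below z: £36, £58, £94 (q = 3 of N = 9).
Normalized shortfalls: (232−36)/232 = 0.8448; (232−58)/232 = 0.7500; (232−94)/232 = 0.5948.
Σ = 2.189655. Dividing by the full population N = 9 gives P₁ = 0.2433.

0.2433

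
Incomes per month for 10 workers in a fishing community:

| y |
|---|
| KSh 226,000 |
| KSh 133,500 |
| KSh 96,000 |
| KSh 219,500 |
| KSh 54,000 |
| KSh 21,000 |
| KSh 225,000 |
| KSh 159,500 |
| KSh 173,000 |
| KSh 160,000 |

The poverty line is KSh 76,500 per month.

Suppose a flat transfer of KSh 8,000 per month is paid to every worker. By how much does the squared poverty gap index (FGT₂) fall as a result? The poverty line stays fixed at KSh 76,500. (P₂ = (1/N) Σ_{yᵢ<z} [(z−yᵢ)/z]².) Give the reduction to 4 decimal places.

Before: below the line — KSh 21,000, KSh 54,000; squared poverty gap index (FGT₂) = 0.061284.
After the KSh 8,000 transfer: below the line — KSh 29,000, KSh 62,000; squared poverty gap index (FGT₂) = 0.042146.
Reduction = 0.061284 − 0.042146 = 0.0191.

0.0191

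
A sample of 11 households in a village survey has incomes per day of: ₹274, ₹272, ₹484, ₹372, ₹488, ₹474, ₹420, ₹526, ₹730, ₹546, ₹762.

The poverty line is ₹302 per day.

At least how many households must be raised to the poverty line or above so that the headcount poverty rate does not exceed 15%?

2 of the 11 households are poor, so H = 2/11 = 0.182.
A headcount ratio of at most 15% allows at most ⌊0.15 × 11⌋ = 1 poor households.
So at least 2 − 1 = 1 must be lifted.

1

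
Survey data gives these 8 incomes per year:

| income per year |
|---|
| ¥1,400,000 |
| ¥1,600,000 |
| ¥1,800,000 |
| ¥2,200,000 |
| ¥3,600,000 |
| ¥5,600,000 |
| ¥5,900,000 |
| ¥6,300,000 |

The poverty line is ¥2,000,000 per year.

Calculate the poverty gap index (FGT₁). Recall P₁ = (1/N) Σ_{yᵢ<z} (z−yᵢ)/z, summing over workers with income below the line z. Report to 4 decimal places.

0.0750

Poor units: ¥1,400,000, ¥1,600,000, ¥1,800,000 (q = 3 of N = 8).
Relative gaps: (2000000−1400000)/2000000 = 0.3000; (2000000−1600000)/2000000 = 0.2000; (2000000−1800000)/2000000 = 0.1000.
Σ = 0.600000. Dividing by the full population N = 8 gives P₁ = 0.0750.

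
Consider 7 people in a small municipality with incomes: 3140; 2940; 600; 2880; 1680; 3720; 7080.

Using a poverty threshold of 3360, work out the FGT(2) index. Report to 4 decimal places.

Below z: 600, 1680, 2880, 2940, 3140 (q = 5 of N = 7).
Normalized shortfalls: (3360−600)/3360 = 0.8214; (3360−1680)/3360 = 0.5000; (3360−2880)/3360 = 0.1429; (3360−2940)/3360 = 0.1250; (3360−3140)/3360 = 0.0655.
Squared: 0.6747; 0.2500; 0.0204; 0.0156; 0.0043.
Sum = 0.965065; P₂ = 0.965065 / 7 = 0.1379.

0.1379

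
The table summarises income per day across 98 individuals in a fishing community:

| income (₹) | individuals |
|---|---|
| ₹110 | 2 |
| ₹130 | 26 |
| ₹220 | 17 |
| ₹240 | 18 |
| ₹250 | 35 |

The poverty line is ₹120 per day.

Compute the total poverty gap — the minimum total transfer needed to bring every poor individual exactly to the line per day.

₹20

Below z: 2×₹110 (q = 2 of N = 98).
Individual gaps: 2×(120−110) = 20.
Aggregate gap = ₹20.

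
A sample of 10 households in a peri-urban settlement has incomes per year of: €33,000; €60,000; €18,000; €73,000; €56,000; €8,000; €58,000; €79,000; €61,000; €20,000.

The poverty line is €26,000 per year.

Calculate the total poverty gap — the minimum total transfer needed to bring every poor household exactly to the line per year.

€32,000

Below the line: €8,000, €18,000, €20,000 (q = 3 of N = 10).
Individual gaps: 26000−8000 = 18000; 26000−18000 = 8000; 26000−20000 = 6000.
Aggregate gap = €32,000.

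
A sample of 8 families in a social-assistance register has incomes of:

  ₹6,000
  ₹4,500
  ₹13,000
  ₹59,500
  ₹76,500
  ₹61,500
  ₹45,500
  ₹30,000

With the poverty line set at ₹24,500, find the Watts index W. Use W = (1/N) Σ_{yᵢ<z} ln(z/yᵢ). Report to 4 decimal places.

Incomes under z: ₹4,500, ₹6,000, ₹13,000 (q = 3 of N = 8).
Log shortfalls: ln(24500/4500) = 1.6946; ln(24500/6000) = 1.4069; ln(24500/13000) = 0.6337.
W = 3.735233 / 8 = 0.4669.

0.4669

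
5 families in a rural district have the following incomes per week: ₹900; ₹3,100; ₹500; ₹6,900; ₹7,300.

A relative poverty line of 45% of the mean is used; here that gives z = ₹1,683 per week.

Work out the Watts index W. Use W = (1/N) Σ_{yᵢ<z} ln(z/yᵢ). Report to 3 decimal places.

0.368

Below the line: ₹500, ₹900 (q = 2 of N = 5).
Log shortfalls: ln(1683/500) = 1.2137; ln(1683/900) = 0.6259.
W = 1.839664 / 5 = 0.368.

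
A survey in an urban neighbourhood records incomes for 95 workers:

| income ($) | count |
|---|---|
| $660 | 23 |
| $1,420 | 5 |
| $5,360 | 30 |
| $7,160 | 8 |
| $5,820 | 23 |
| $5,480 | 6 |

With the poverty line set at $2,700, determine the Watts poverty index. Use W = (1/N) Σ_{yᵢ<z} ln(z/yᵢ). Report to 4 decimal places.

0.3749

Poor units: 23×$660, 5×$1,420 (q = 28 of N = 95).
Log shortfalls: ln(2700/660) = 1.4088 (×23); ln(2700/1420) = 0.6426 (×5).
W = 35.614620 / 95 = 0.3749.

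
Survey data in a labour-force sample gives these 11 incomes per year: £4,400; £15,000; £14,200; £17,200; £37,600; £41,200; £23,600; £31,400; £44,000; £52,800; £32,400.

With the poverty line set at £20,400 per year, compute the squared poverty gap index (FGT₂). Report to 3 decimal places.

0.073

Incomes under z: £4,400, £14,200, £15,000, £17,200 (q = 4 of N = 11).
Normalized shortfalls: (20400−4400)/20400 = 0.7843; (20400−14200)/20400 = 0.3039; (20400−15000)/20400 = 0.2647; (20400−17200)/20400 = 0.1569.
Squared: 0.6151; 0.0924; 0.0701; 0.0246.
Sum = 0.802191; P₂ = 0.802191 / 11 = 0.073.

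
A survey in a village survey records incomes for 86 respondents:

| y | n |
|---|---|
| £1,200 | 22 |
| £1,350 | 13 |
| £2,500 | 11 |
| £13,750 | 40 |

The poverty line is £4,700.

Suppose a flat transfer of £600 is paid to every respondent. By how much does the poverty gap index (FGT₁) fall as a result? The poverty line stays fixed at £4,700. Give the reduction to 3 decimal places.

0.068

Before: below the line — 22×£1,200, 13×£1,350, 11×£2,500; poverty gap index (FGT₁) = 0.35811.
After the £600 transfer: below the line — 22×£1,800, 13×£1,950, 11×£3,100; poverty gap index (FGT₁) = 0.28983.
Reduction = 0.35811 − 0.28983 = 0.068.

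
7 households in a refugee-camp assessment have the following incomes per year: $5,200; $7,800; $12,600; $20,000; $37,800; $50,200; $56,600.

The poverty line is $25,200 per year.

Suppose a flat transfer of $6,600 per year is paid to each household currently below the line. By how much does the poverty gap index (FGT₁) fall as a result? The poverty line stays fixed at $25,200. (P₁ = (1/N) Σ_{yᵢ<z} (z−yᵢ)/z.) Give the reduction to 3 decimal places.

Before: below the line — $5,200, $7,800, $12,600, $20,000; poverty gap index (FGT₁) = 0.31293.
After the $6,600 transfer: below the line — $11,800, $14,400, $19,200; poverty gap index (FGT₁) = 0.17120.
Reduction = 0.31293 − 0.17120 = 0.142.

0.142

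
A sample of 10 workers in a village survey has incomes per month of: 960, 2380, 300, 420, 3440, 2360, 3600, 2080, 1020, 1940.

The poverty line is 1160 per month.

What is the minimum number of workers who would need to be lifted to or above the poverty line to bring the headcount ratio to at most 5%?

Currently q = 4 of N = 10 are below the line (H = 0.400).
A headcount ratio of at most 5% allows at most ⌊0.05 × 10⌋ = 0 poor workers.
So at least 4 − 0 = 4 must be lifted.

4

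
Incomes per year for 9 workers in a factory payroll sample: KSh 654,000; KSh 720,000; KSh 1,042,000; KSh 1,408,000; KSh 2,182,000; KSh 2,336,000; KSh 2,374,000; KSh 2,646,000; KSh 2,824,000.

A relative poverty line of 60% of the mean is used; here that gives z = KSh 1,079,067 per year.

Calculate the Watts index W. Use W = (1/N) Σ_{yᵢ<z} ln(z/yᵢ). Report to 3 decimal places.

0.104

Incomes under z: KSh 654,000, KSh 720,000, KSh 1,042,000 (q = 3 of N = 9).
Log gaps: ln(1079067/654000) = 0.5007; ln(1079067/720000) = 0.4046; ln(1079067/1042000) = 0.0350.
W = 0.940300 / 9 = 0.104.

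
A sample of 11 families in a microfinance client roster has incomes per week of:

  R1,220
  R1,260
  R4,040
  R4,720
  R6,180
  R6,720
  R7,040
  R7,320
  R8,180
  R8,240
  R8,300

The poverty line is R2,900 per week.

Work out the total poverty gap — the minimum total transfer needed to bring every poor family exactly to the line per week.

Below the line: R1,220, R1,260 (q = 2 of N = 11).
Individual gaps: 2900−1220 = 1680; 2900−1260 = 1640.
Aggregate gap = R3,320.

R3,320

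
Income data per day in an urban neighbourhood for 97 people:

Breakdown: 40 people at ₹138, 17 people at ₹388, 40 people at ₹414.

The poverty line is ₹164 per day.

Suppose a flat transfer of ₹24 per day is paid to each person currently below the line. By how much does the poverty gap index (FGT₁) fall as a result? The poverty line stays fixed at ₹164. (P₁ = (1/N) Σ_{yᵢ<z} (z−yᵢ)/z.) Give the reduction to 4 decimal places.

Before: below the line — 40×₹138; poverty gap index (FGT₁) = 0.065376.
After the ₹24 transfer: below the line — 40×₹162; poverty gap index (FGT₁) = 0.005029.
Reduction = 0.065376 − 0.005029 = 0.0603.

0.0603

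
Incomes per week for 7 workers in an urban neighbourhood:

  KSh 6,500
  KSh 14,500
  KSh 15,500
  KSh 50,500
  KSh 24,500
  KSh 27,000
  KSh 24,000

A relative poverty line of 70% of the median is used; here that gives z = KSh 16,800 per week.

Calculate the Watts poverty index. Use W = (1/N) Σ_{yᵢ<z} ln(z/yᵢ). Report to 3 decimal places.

Below z: KSh 6,500, KSh 14,500, KSh 15,500 (q = 3 of N = 7).
Log shortfalls: ln(16800/6500) = 0.9496; ln(16800/14500) = 0.1472; ln(16800/15500) = 0.0805.
W = 1.177346 / 7 = 0.168.

0.168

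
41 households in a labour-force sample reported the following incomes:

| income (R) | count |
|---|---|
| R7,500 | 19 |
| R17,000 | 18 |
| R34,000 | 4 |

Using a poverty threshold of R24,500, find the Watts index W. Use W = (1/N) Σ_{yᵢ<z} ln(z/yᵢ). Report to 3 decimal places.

Poor units: 19×R7,500, 18×R17,000 (q = 37 of N = 41).
ln(z/y) terms: ln(24500/7500) = 1.1838 (×19); ln(24500/17000) = 0.3655 (×18).
W = 29.069908 / 41 = 0.709.

0.709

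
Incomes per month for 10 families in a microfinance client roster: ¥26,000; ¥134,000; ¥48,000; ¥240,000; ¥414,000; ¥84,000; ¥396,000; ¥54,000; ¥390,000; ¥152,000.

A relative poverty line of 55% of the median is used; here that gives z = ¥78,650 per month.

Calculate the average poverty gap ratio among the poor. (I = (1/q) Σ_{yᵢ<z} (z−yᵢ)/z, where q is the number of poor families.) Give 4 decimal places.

Below z: ¥26,000, ¥48,000, ¥54,000 (q = 3 of N = 10).
Relative gaps: 0.6694, 0.3897, 0.3134; sum = 1.372537.
I averages over the q = 3 poor units only: 1.372537 / 3 = 0.4575.

0.4575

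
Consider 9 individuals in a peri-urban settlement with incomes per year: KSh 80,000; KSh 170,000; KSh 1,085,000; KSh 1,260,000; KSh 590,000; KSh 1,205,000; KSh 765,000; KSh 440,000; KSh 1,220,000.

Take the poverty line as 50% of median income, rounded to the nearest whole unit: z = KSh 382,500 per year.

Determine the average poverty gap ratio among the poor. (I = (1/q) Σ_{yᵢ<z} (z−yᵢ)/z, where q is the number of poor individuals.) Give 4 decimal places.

0.6732

Below the line: KSh 80,000, KSh 170,000 (q = 2 of N = 9).
Relative gaps: 0.7908, 0.5556; sum = 1.346405.
The income-gap ratio divides by q (the poor only): 1.346405 / 2 = 0.6732.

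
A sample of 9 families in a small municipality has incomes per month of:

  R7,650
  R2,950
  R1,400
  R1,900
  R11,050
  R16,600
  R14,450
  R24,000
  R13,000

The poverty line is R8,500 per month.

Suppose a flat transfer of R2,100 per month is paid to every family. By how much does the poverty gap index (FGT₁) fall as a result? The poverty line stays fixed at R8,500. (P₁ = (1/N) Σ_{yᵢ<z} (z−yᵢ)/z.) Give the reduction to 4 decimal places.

0.0935

Before: below the line — R1,400, R1,900, R2,950, R7,650; poverty gap index (FGT₁) = 0.262745.
After the R2,100 transfer: below the line — R3,500, R4,000, R5,050; poverty gap index (FGT₁) = 0.169281.
Reduction = 0.262745 − 0.169281 = 0.0935.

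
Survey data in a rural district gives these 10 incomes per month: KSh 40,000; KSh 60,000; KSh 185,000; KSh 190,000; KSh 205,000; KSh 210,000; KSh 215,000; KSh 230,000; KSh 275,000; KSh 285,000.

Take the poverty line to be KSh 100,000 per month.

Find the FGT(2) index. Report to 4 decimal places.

Below z: KSh 40,000, KSh 60,000 (q = 2 of N = 10).
Relative gaps: (100000−40000)/100000 = 0.6000; (100000−60000)/100000 = 0.4000.
Squared: 0.3600; 0.1600.
Sum = 0.520000; P₂ = 0.520000 / 10 = 0.0520.

0.0520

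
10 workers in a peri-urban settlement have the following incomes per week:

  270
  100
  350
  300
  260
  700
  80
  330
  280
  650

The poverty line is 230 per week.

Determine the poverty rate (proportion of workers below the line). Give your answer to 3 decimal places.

0.200

2 of the 10 workers have income below 230.
H = 2/10 = 0.200.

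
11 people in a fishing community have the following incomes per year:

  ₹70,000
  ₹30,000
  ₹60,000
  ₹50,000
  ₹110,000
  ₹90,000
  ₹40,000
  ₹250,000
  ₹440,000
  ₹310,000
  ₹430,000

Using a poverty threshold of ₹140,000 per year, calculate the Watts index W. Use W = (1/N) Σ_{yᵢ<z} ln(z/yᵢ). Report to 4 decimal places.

0.5497

Below the line: ₹30,000, ₹40,000, ₹50,000, ₹60,000, ₹70,000, ₹90,000, ₹110,000 (q = 7 of N = 11).
Log gaps: ln(140000/30000) = 1.5404; ln(140000/40000) = 1.2528; ln(140000/50000) = 1.0296; ln(140000/60000) = 0.8473; ln(140000/70000) = 0.6931; ln(140000/90000) = 0.4418; ln(140000/110000) = 0.2412.
W = 6.046267 / 11 = 0.5497.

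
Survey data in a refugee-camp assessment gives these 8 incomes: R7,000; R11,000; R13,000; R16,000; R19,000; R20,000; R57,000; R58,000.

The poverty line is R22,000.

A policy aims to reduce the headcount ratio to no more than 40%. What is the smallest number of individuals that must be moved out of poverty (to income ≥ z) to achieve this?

3

6 of the 8 individuals are poor, so H = 6/8 = 0.750.
A headcount ratio of at most 40% allows at most ⌊0.40 × 8⌋ = 3 poor individuals.
So at least 6 − 3 = 3 must be lifted.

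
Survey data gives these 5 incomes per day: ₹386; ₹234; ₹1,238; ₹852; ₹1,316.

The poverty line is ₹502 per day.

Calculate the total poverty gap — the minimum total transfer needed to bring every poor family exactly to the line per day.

Below the line: ₹234, ₹386 (q = 2 of N = 5).
Individual gaps: 502−234 = 268; 502−386 = 116.
Aggregate gap = ₹384.

₹384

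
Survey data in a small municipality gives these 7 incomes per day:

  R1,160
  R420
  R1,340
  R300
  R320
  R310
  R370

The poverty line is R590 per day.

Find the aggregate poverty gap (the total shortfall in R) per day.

R1,230

Below the line: R300, R310, R320, R370, R420 (q = 5 of N = 7).
Individual gaps: 590−300 = 290; 590−310 = 280; 590−320 = 270; 590−370 = 220; 590−420 = 170.
Aggregate gap = R1,230.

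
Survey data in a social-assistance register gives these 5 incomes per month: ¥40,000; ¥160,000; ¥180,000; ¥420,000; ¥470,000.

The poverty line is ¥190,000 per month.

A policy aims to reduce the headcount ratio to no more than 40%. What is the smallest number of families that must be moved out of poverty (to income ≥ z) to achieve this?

1

Currently q = 3 of N = 5 are below the line (H = 0.600).
A headcount ratio of at most 40% allows at most ⌊0.40 × 5⌋ = 2 poor families.
So at least 3 − 2 = 1 must be lifted.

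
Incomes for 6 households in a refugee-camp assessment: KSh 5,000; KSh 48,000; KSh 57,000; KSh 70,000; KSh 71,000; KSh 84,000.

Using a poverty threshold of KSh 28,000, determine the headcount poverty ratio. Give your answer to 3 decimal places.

0.167

1 of the 6 households have income below KSh 28,000.
H = 1/6 = 0.167.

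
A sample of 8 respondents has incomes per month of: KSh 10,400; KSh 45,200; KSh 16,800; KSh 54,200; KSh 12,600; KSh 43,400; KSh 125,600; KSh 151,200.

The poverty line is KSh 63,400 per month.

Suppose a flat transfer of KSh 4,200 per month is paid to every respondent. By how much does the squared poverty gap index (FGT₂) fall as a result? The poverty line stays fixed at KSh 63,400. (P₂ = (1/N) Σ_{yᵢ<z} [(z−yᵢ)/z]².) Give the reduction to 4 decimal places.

Before: below the line — KSh 10,400, KSh 12,600, KSh 16,800, KSh 43,400, KSh 45,200, KSh 54,200; squared poverty gap index (FGT₂) = 0.260510.
After the KSh 4,200 transfer: below the line — KSh 14,600, KSh 16,800, KSh 21,000, KSh 47,600, KSh 49,400, KSh 58,400; squared poverty gap index (FGT₂) = 0.212131.
Reduction = 0.260510 − 0.212131 = 0.0484.

0.0484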